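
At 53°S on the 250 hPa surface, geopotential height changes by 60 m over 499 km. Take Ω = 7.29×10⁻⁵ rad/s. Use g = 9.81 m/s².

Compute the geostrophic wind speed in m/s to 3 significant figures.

Coriolis parameter at 53°S:
f = 2Ω sin φ = 2 × 7.29×10⁻⁵ × sin 53° = 1.16×10⁻⁴ s⁻¹
Height gradient: |∂Z/∂n| = 60 m / 499000 m = 1.20×10⁻⁴
On a pressure surface, geostrophic balance gives V_g = (g/f)|∂Z/∂n|:
V_g = 9.81 × 1.20×10⁻⁴ / 1.16×10⁻⁴ = 10.1 m/s

10.1 m/s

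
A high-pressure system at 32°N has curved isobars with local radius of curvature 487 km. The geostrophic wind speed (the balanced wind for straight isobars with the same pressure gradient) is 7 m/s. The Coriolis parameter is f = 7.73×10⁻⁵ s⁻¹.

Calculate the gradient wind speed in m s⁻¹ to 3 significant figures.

Around a high, pressure-gradient force acts outward with centrifugal, so Coriolis balances both:
fV = (1/ρ)|∂P/∂n| + V²/R  →  V² − fR·V + fR·V_g = 0
With fR = 7.73×10⁻⁵ × 487×10³ m = 37.6 m/s:
V = [fR − √((fR)² − 4 fR V_g)]/2 = [37.6 − √(37.6² − 4×37.6×7)]/2 = 9.3 m/s
Supergeostrophic (V > V_g = 7 m/s), as expected around a high.

9.30 m s⁻¹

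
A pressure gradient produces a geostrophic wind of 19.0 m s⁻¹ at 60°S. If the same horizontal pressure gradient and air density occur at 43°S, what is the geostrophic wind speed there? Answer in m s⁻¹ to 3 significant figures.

24.1 m s⁻¹

With the same pressure gradient and density, V_g ∝ 1/f ∝ 1/sin φ.
V₂ = V₁ · sin φ₁ / sin φ₂ = 19.0 × sin 60° / sin 43°
V₂ = 19.0 × 0.8660/0.6820 = 24.1 m s⁻¹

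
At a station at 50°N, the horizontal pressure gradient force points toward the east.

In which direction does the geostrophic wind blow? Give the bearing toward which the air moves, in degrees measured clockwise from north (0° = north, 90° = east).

The pressure-gradient force points toward the east (bearing 090°).
Geostrophic balance: in the Northern Hemisphere the Coriolis force deflects motion to the right, so the geostrophic wind blows 90° to the right of the pressure-gradient force (low pressure on the left).
Rotating 090° by 90° clockwise gives 180° — the wind blows toward the south.

180°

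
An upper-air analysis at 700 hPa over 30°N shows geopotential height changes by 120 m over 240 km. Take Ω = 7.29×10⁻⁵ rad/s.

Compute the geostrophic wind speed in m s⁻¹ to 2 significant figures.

67 m s⁻¹

Coriolis parameter at 30°N:
f = 2Ω sin φ = 2 × 7.29×10⁻⁵ × sin 30° = 7.29×10⁻⁵ s⁻¹
Height gradient: |∂Z/∂n| = 120 m / 240000 m = 5.00×10⁻⁴
On a pressure surface, geostrophic balance gives V_g = (g/f)|∂Z/∂n|:
V_g = 9.81 × 5.00×10⁻⁴ / 7.29×10⁻⁵ = 67.3 m/s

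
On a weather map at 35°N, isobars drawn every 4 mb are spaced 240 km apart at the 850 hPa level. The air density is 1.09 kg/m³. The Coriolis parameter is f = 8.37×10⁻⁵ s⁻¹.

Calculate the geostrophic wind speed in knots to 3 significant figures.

Pressure gradient: |∂P/∂n| = 400 Pa / 240000 m = 1.67×10⁻³ Pa/m
Geostrophic balance (pressure-gradient force = Coriolis force):
V_g = (1/(fρ)) |∂P/∂n| = 1.67×10⁻³ / (8.37×10⁻⁵ × 1.09) = 18.3 m/s
Converting: 18.3 m/s × 1.944 = 35.5 knots

35.5 knots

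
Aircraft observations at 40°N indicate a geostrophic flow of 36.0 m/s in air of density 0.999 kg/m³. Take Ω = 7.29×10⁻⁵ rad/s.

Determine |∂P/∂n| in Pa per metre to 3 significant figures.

3.37×10⁻³ Pa/m

Coriolis parameter at 40°N:
f = 2Ω sin φ = 2 × 7.29×10⁻⁵ × sin 40° = 9.37×10⁻⁵ s⁻¹
Geostrophic balance rearranged: |∂P/∂n| = f ρ V_g
|∂P/∂n| = 9.37×10⁻⁵ × 0.999 × 36.0 = 3.37×10⁻³ Pa/m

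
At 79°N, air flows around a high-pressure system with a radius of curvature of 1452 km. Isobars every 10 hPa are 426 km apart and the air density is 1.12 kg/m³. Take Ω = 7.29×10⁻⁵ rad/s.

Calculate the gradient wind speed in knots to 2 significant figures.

31 knots

Coriolis parameter at 79°N:
f = 2Ω sin φ = 2 × 7.29×10⁻⁵ × sin 79° = 1.43×10⁻⁴ s⁻¹
Pressure gradient: |∂P/∂n| = 1000 Pa / 426000 m = 2.35×10⁻³ Pa/m
Geostrophic speed: V_g = |∂P/∂n|/(fρ) = 2.35×10⁻³/(1.43×10⁻⁴ × 1.12) = 14.6 m/s
Around a high, pressure-gradient force acts outward with centrifugal, so Coriolis balances both:
fV = (1/ρ)|∂P/∂n| + V²/R  →  V² − fR·V + fR·V_g = 0
With fR = 1.43×10⁻⁴ × 1452×10³ m = 208 m/s:
V = [fR − √((fR)² − 4 fR V_g)]/2 = [208 − √(208² − 4×208×14.6)]/2 = 15.9 m/s
Supergeostrophic (V > V_g = 14.6 m/s), as expected around a high.
Converting: 15.9 m/s × 1.944 = 31 knots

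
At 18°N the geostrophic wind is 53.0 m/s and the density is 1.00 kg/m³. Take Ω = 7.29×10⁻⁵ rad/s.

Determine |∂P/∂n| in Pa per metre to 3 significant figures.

2.39×10⁻³ Pa/m

Coriolis parameter at 18°N:
f = 2Ω sin φ = 2 × 7.29×10⁻⁵ × sin 18° = 4.51×10⁻⁵ s⁻¹
Geostrophic balance rearranged: |∂P/∂n| = f ρ V_g
|∂P/∂n| = 4.51×10⁻⁵ × 1.00 × 53.0 = 2.39×10⁻³ Pa/m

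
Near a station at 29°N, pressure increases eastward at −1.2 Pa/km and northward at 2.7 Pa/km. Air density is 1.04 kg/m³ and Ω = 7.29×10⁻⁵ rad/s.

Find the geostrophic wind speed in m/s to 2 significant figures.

40 m/s

Coriolis parameter at 29°N:
f = 2Ω sin φ = 2 × 7.29×10⁻⁵ × sin 29° = 7.07×10⁻⁵ s⁻¹
Component geostrophic relations (x east, y north):
u_g = −(1/(fρ)) ∂P/∂y,  v_g = (1/(fρ)) ∂P/∂x
u_g = −(2.7×10⁻³)/(7.07×10⁻⁵ × 1.04) = −36.7 m/s;  v_g = (−1.2×10⁻³)/(7.07×10⁻⁵ × 1.04) = −16.3 m/s
|V_g| = √(u_g² + v_g²) = 40.2 m/s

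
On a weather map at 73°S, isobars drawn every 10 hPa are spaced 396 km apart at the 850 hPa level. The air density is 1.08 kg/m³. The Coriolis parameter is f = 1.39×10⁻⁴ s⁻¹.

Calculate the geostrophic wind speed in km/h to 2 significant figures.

Pressure gradient: |∂P/∂n| = 1000 Pa / 396000 m = 2.53×10⁻³ Pa/m
Geostrophic balance (pressure-gradient force = Coriolis force):
V_g = (1/(fρ)) |∂P/∂n| = 2.53×10⁻³ / (1.39×10⁻⁴ × 1.08) = 16.8 m/s
Converting: 16.8 m/s × 3.6 = 61 km/h

61 km/h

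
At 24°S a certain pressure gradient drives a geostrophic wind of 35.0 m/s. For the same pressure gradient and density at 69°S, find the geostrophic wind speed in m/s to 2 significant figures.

15 m/s

With the same pressure gradient and density, V_g ∝ 1/f ∝ 1/sin φ.
V₂ = V₁ · sin φ₁ / sin φ₂ = 35.0 × sin 24° / sin 69°
V₂ = 35.0 × 0.4067/0.9336 = 15 m/s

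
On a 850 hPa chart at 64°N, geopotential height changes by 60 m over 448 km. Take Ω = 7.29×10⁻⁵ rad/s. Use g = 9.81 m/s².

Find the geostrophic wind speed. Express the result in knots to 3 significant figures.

Coriolis parameter at 64°N:
f = 2Ω sin φ = 2 × 7.29×10⁻⁵ × sin 64° = 1.31×10⁻⁴ s⁻¹
Height gradient: |∂Z/∂n| = 60 m / 448000 m = 1.34×10⁻⁴
On a pressure surface, geostrophic balance gives V_g = (g/f)|∂Z/∂n|:
V_g = 9.81 × 1.34×10⁻⁴ / 1.31×10⁻⁴ = 10.0 m/s
Converting: 10.0 m/s × 1.944 = 19.5 knots

19.5 knots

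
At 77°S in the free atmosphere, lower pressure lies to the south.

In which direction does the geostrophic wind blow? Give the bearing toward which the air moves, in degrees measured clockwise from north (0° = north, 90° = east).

090°

The pressure-gradient force points toward the south (bearing 180°).
Geostrophic balance: in the Southern Hemisphere the Coriolis force deflects motion to the left, so the geostrophic wind blows 90° to the left of the pressure-gradient force (low pressure on the right).
Rotating 180° by 90° counterclockwise gives 090° — the wind blows toward the east.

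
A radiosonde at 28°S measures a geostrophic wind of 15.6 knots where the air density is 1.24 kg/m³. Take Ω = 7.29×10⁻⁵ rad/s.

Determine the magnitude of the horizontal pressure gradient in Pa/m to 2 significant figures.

6.8×10⁻⁴ Pa/m

Coriolis parameter at 28°S:
f = 2Ω sin φ = 2 × 7.29×10⁻⁵ × sin 28° = 6.84×10⁻⁵ s⁻¹
Wind speed in SI: 15.6 knots = 8.03 m/s
Geostrophic balance rearranged: |∂P/∂n| = f ρ V_g
|∂P/∂n| = 6.84×10⁻⁵ × 1.24 × 8.03 = 6.81×10⁻⁴ Pa/m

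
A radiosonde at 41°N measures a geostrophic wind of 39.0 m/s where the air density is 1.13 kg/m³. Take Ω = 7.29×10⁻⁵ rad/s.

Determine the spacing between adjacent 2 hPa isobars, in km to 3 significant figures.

Coriolis parameter at 41°N:
f = 2Ω sin φ = 2 × 7.29×10⁻⁵ × sin 41° = 9.57×10⁻⁵ s⁻¹
Geostrophic balance rearranged: |∂P/∂n| = f ρ V_g
|∂P/∂n| = 9.57×10⁻⁵ × 1.13 × 39.0 = 4.22×10⁻³ Pa/m
Isobar spacing: Δn = ΔP/|∂P/∂n| = 200 Pa / 4.22×10⁻³ Pa/m = 47445 m ≈ 47.4 km

47.4 km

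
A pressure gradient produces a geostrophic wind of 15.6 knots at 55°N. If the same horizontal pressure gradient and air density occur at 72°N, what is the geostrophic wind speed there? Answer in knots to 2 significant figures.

13 knots

With the same pressure gradient and density, V_g ∝ 1/f ∝ 1/sin φ.
V₂ = V₁ · sin φ₁ / sin φ₂ = 15.6 × sin 55° / sin 72°
V₂ = 15.6 × 0.8192/0.9511 = 13 knots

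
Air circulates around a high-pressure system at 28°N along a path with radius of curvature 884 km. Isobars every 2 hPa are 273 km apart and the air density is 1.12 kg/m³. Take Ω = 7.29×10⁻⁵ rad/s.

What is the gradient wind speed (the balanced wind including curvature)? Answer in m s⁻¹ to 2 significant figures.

Coriolis parameter at 28°N:
f = 2Ω sin φ = 2 × 7.29×10⁻⁵ × sin 28° = 6.84×10⁻⁵ s⁻¹
Pressure gradient: |∂P/∂n| = 200 Pa / 273000 m = 7.33×10⁻⁴ Pa/m
Geostrophic speed: V_g = |∂P/∂n|/(fρ) = 7.33×10⁻⁴/(6.84×10⁻⁵ × 1.12) = 9.56 m/s
Around a high, pressure-gradient force acts outward with centrifugal, so Coriolis balances both:
fV = (1/ρ)|∂P/∂n| + V²/R  →  V² − fR·V + fR·V_g = 0
With fR = 6.84×10⁻⁵ × 884×10³ m = 60.5 m/s:
V = [fR − √((fR)² − 4 fR V_g)]/2 = [60.5 − √(60.5² − 4×60.5×9.56)]/2 = 11.9 m/s
Supergeostrophic (V > V_g = 9.56 m/s), as expected around a high.

12 m s⁻¹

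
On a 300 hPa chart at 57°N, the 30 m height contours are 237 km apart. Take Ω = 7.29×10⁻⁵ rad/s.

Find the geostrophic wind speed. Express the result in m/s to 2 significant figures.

Coriolis parameter at 57°N:
f = 2Ω sin φ = 2 × 7.29×10⁻⁵ × sin 57° = 1.22×10⁻⁴ s⁻¹
Height gradient: |∂Z/∂n| = 30 m / 237000 m = 1.27×10⁻⁴
On a pressure surface, geostrophic balance gives V_g = (g/f)|∂Z/∂n|:
V_g = 9.81 × 1.27×10⁻⁴ / 1.22×10⁻⁴ = 10.2 m/s

10 m/s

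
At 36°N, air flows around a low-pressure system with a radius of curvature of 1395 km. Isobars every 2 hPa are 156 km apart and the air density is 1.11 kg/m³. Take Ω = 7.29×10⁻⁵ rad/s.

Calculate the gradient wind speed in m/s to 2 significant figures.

Coriolis parameter at 36°N:
f = 2Ω sin φ = 2 × 7.29×10⁻⁵ × sin 36° = 8.57×10⁻⁵ s⁻¹
Pressure gradient: |∂P/∂n| = 200 Pa / 156000 m = 1.28×10⁻³ Pa/m
Geostrophic speed: V_g = |∂P/∂n|/(fρ) = 1.28×10⁻³/(8.57×10⁻⁵ × 1.11) = 13.5 m/s
Around a low, centrifugal force acts outward with Coriolis, so pressure-gradient force balances both:
(1/ρ)|∂P/∂n| = fV + V²/R  →  V² + fR·V − fR·V_g = 0
With fR = 8.57×10⁻⁵ × 1395×10³ m = 120 m/s:
V = [−fR + √((fR)² + 4 fR V_g)]/2 = [−120 + √(120² + 4×120×13.5)]/2 = 12.2 m/s
Subgeostrophic (V < V_g = 13.5 m/s), as expected around a low.

12 m/s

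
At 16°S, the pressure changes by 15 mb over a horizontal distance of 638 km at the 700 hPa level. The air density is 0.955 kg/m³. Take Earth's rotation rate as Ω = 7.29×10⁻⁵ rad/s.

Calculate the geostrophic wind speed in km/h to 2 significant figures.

220 km/h

Coriolis parameter at 16°S:
f = 2Ω sin φ = 2 × 7.29×10⁻⁵ × sin 16° = 4.02×10⁻⁵ s⁻¹
Pressure gradient: |∂P/∂n| = 1500 Pa / 638000 m = 2.35×10⁻³ Pa/m
Geostrophic balance (pressure-gradient force = Coriolis force):
V_g = (1/(fρ)) |∂P/∂n| = 2.35×10⁻³ / (4.02×10⁻⁵ × 0.955) = 61.3 m/s
Converting: 61.3 m/s × 3.6 = 220 km/h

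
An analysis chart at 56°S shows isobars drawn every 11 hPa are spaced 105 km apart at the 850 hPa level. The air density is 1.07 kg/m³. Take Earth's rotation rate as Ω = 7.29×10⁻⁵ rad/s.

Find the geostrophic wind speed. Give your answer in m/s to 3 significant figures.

81.0 m/s

Coriolis parameter at 56°S:
f = 2Ω sin φ = 2 × 7.29×10⁻⁵ × sin 56° = 1.21×10⁻⁴ s⁻¹
Pressure gradient: |∂P/∂n| = 1100 Pa / 105000 m = 1.05×10⁻² Pa/m
Geostrophic balance (pressure-gradient force = Coriolis force):
V_g = (1/(fρ)) |∂P/∂n| = 1.05×10⁻² / (1.21×10⁻⁴ × 1.07) = 81.0 m/s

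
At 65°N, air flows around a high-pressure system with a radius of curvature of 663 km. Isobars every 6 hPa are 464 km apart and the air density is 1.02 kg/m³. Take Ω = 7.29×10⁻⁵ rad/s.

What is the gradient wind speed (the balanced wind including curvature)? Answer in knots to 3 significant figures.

Coriolis parameter at 65°N:
f = 2Ω sin φ = 2 × 7.29×10⁻⁵ × sin 65° = 1.32×10⁻⁴ s⁻¹
Pressure gradient: |∂P/∂n| = 600 Pa / 464000 m = 1.29×10⁻³ Pa/m
Geostrophic speed: V_g = |∂P/∂n|/(fρ) = 1.29×10⁻³/(1.32×10⁻⁴ × 1.02) = 9.59 m/s
Around a high, pressure-gradient force acts outward with centrifugal, so Coriolis balances both:
fV = (1/ρ)|∂P/∂n| + V²/R  →  V² − fR·V + fR·V_g = 0
With fR = 1.32×10⁻⁴ × 663×10³ m = 87.6 m/s:
V = [fR − √((fR)² − 4 fR V_g)]/2 = [87.6 − √(87.6² − 4×87.6×9.59)]/2 = 11 m/s
Supergeostrophic (V > V_g = 9.59 m/s), as expected around a high.
Converting: 11 m/s × 1.944 = 21.3 knots

21.3 knots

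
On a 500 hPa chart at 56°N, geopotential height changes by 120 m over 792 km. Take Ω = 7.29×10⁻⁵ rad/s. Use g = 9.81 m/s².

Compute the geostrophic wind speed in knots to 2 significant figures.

Coriolis parameter at 56°N:
f = 2Ω sin φ = 2 × 7.29×10⁻⁵ × sin 56° = 1.21×10⁻⁴ s⁻¹
Height gradient: |∂Z/∂n| = 120 m / 792000 m = 1.52×10⁻⁴
On a pressure surface, geostrophic balance gives V_g = (g/f)|∂Z/∂n|:
V_g = 9.81 × 1.52×10⁻⁴ / 1.21×10⁻⁴ = 12.3 m/s
Converting: 12.3 m/s × 1.944 = 24 knots

24 knots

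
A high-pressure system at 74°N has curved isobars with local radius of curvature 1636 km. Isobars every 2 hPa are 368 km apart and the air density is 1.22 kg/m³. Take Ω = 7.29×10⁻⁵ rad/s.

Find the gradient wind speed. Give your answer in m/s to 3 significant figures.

3.22 m/s

Coriolis parameter at 74°N:
f = 2Ω sin φ = 2 × 7.29×10⁻⁵ × sin 74° = 1.40×10⁻⁴ s⁻¹
Pressure gradient: |∂P/∂n| = 200 Pa / 368000 m = 5.43×10⁻⁴ Pa/m
Geostrophic speed: V_g = |∂P/∂n|/(fρ) = 5.43×10⁻⁴/(1.40×10⁻⁴ × 1.22) = 3.18 m/s
Around a high, pressure-gradient force acts outward with centrifugal, so Coriolis balances both:
fV = (1/ρ)|∂P/∂n| + V²/R  →  V² − fR·V + fR·V_g = 0
With fR = 1.40×10⁻⁴ × 1636×10³ m = 229 m/s:
V = [fR − √((fR)² − 4 fR V_g)]/2 = [229 − √(229² − 4×229×3.18)]/2 = 3.22 m/s
Supergeostrophic (V > V_g = 3.18 m/s), as expected around a high.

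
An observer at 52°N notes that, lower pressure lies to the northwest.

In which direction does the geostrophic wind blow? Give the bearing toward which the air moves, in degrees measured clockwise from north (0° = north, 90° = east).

The pressure-gradient force points toward the northwest (bearing 315°).
Geostrophic balance: in the Northern Hemisphere the Coriolis force deflects motion to the right, so the geostrophic wind blows 90° to the right of the pressure-gradient force (low pressure on the left).
Rotating 315° by 90° clockwise gives 045° — the wind blows toward the northeast.

045°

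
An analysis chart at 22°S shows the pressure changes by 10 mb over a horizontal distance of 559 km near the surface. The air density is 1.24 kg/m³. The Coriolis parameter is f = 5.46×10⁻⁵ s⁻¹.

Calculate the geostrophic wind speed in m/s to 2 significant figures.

Pressure gradient: |∂P/∂n| = 1000 Pa / 559000 m = 1.79×10⁻³ Pa/m
Geostrophic balance (pressure-gradient force = Coriolis force):
V_g = (1/(fρ)) |∂P/∂n| = 1.79×10⁻³ / (5.46×10⁻⁵ × 1.24) = 26.4 m/s

26 m/s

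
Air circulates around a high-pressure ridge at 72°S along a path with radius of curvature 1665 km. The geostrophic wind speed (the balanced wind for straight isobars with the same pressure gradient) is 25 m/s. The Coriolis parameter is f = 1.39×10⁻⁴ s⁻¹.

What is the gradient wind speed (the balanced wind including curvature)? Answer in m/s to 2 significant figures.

29 m/s

Around a high, pressure-gradient force acts outward with centrifugal, so Coriolis balances both:
fV = (1/ρ)|∂P/∂n| + V²/R  →  V² − fR·V + fR·V_g = 0
With fR = 1.39×10⁻⁴ × 1665×10³ m = 231 m/s:
V = [fR − √((fR)² − 4 fR V_g)]/2 = [231 − √(231² − 4×231×25)]/2 = 28.5 m/s
Supergeostrophic (V > V_g = 25 m/s), as expected around a high.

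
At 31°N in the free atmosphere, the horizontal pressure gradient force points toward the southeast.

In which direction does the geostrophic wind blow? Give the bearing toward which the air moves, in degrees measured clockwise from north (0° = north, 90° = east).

225°

The pressure-gradient force points toward the southeast (bearing 135°).
Geostrophic balance: in the Northern Hemisphere the Coriolis force deflects motion to the right, so the geostrophic wind blows 90° to the right of the pressure-gradient force (low pressure on the left).
Rotating 135° by 90° clockwise gives 225° — the wind blows toward the southwest.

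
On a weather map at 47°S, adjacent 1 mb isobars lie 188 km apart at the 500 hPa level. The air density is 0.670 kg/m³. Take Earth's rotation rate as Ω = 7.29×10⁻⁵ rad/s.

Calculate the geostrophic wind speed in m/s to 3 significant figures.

7.45 m/s

Coriolis parameter at 47°S:
f = 2Ω sin φ = 2 × 7.29×10⁻⁵ × sin 47° = 1.07×10⁻⁴ s⁻¹
Pressure gradient: |∂P/∂n| = 100 Pa / 188000 m = 5.32×10⁻⁴ Pa/m
Geostrophic balance (pressure-gradient force = Coriolis force):
V_g = (1/(fρ)) |∂P/∂n| = 5.32×10⁻⁴ / (1.07×10⁻⁴ × 0.670) = 7.45 m/s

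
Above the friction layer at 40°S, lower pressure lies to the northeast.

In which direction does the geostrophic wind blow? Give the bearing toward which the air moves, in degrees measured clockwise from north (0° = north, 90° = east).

315°

The pressure-gradient force points toward the northeast (bearing 045°).
Geostrophic balance: in the Southern Hemisphere the Coriolis force deflects motion to the left, so the geostrophic wind blows 90° to the left of the pressure-gradient force (low pressure on the right).
Rotating 045° by 90° counterclockwise gives 315° — the wind blows toward the northwest.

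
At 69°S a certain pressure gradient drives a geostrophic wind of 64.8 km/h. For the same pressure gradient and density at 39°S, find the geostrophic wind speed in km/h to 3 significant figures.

With the same pressure gradient and density, V_g ∝ 1/f ∝ 1/sin φ.
V₂ = V₁ · sin φ₁ / sin φ₂ = 64.8 × sin 69° / sin 39°
V₂ = 64.8 × 0.9336/0.6293 = 96.1 km/h

96.1 km/h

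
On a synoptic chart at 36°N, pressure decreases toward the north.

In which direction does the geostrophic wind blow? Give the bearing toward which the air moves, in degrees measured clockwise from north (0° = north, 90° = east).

The pressure-gradient force points toward the north (bearing 000°).
Geostrophic balance: in the Northern Hemisphere the Coriolis force deflects motion to the right, so the geostrophic wind blows 90° to the right of the pressure-gradient force (low pressure on the left).
Rotating 000° by 90° clockwise gives 090° — the wind blows toward the east.

090°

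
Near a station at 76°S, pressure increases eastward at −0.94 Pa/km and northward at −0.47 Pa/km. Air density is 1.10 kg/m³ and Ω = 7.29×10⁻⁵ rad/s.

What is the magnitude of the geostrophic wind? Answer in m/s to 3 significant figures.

Coriolis parameter at 76°S:
f = 2Ω sin φ = 2 × 7.29×10⁻⁵ × sin 76° = 1.41×10⁻⁴ s⁻¹
In the Southern Hemisphere f is negative: f = −1.41×10⁻⁴ s⁻¹.
Component geostrophic relations (x east, y north):
u_g = −(1/(fρ)) ∂P/∂y,  v_g = (1/(fρ)) ∂P/∂x
u_g = −(−0.47×10⁻³)/(−1.41×10⁻⁴ × 1.10) = −3.02 m/s;  v_g = (−0.94×10⁻³)/(−1.41×10⁻⁴ × 1.10) = 6.04 m/s
|V_g| = √(u_g² + v_g²) = 6.75 m/s

6.75 m/s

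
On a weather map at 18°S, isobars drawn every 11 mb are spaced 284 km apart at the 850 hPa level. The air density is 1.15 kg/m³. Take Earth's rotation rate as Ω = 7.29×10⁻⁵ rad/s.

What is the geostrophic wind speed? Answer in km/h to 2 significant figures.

270 km/h

Coriolis parameter at 18°S:
f = 2Ω sin φ = 2 × 7.29×10⁻⁵ × sin 18° = 4.51×10⁻⁵ s⁻¹
Pressure gradient: |∂P/∂n| = 1100 Pa / 284000 m = 3.87×10⁻³ Pa/m
Geostrophic balance (pressure-gradient force = Coriolis force):
V_g = (1/(fρ)) |∂P/∂n| = 3.87×10⁻³ / (4.51×10⁻⁵ × 1.15) = 74.8 m/s
Converting: 74.8 m/s × 3.6 = 270 km/h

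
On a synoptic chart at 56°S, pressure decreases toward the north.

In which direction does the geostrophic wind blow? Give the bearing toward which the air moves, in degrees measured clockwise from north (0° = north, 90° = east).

270°

The pressure-gradient force points toward the north (bearing 000°).
Geostrophic balance: in the Southern Hemisphere the Coriolis force deflects motion to the left, so the geostrophic wind blows 90° to the left of the pressure-gradient force (low pressure on the right).
Rotating 000° by 90° counterclockwise gives 270° — the wind blows toward the west.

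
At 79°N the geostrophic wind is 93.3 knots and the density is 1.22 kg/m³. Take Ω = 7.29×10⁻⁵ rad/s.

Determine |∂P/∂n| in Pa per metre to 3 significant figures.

Coriolis parameter at 79°N:
f = 2Ω sin φ = 2 × 7.29×10⁻⁵ × sin 79° = 1.43×10⁻⁴ s⁻¹
Wind speed in SI: 93.3 knots = 48.0 m/s
Geostrophic balance rearranged: |∂P/∂n| = f ρ V_g
|∂P/∂n| = 1.43×10⁻⁴ × 1.22 × 48.0 = 8.38×10⁻³ Pa/m

8.38×10⁻³ Pa/m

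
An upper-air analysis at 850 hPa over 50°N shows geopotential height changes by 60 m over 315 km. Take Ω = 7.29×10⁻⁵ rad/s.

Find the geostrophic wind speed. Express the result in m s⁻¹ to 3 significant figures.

Coriolis parameter at 50°N:
f = 2Ω sin φ = 2 × 7.29×10⁻⁵ × sin 50° = 1.12×10⁻⁴ s⁻¹
Height gradient: |∂Z/∂n| = 60 m / 315000 m = 1.90×10⁻⁴
On a pressure surface, geostrophic balance gives V_g = (g/f)|∂Z/∂n|:
V_g = 9.81 × 1.90×10⁻⁴ / 1.12×10⁻⁴ = 16.7 m/s

16.7 m s⁻¹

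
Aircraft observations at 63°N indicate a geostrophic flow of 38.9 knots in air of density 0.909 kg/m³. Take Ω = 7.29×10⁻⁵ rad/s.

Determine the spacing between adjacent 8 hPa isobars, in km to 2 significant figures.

Coriolis parameter at 63°N:
f = 2Ω sin φ = 2 × 7.29×10⁻⁵ × sin 63° = 1.30×10⁻⁴ s⁻¹
Wind speed in SI: 38.9 knots = 20.0 m/s
Geostrophic balance rearranged: |∂P/∂n| = f ρ V_g
|∂P/∂n| = 1.30×10⁻⁴ × 0.909 × 20.0 = 2.36×10⁻³ Pa/m
Isobar spacing: Δn = ΔP/|∂P/∂n| = 800 Pa / 2.36×10⁻³ Pa/m = 338532 m ≈ 340 km

340 km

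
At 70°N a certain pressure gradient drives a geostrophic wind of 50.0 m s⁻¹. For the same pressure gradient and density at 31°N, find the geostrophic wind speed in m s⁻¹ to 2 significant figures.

91 m s⁻¹

With the same pressure gradient and density, V_g ∝ 1/f ∝ 1/sin φ.
V₂ = V₁ · sin φ₁ / sin φ₂ = 50.0 × sin 70° / sin 31°
V₂ = 50.0 × 0.9397/0.5150 = 91 m s⁻¹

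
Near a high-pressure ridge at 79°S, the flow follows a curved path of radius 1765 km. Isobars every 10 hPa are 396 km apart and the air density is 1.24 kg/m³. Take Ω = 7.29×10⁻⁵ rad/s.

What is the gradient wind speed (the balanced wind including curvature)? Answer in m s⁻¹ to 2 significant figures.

15 m s⁻¹

Coriolis parameter at 79°S:
f = 2Ω sin φ = 2 × 7.29×10⁻⁵ × sin 79° = 1.43×10⁻⁴ s⁻¹
Pressure gradient: |∂P/∂n| = 1000 Pa / 396000 m = 2.53×10⁻³ Pa/m
Geostrophic speed: V_g = |∂P/∂n|/(fρ) = 2.53×10⁻³/(1.43×10⁻⁴ × 1.24) = 14.2 m/s
Around a high, pressure-gradient force acts outward with centrifugal, so Coriolis balances both:
fV = (1/ρ)|∂P/∂n| + V²/R  →  V² − fR·V + fR·V_g = 0
With fR = 1.43×10⁻⁴ × 1765×10³ m = 253 m/s:
V = [fR − √((fR)² − 4 fR V_g)]/2 = [253 − √(253² − 4×253×14.2)]/2 = 15.1 m/s
Supergeostrophic (V > V_g = 14.2 m/s), as expected around a high.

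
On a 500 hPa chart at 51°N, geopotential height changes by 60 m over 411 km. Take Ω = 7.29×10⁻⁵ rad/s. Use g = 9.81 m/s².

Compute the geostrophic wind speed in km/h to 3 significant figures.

Coriolis parameter at 51°N:
f = 2Ω sin φ = 2 × 7.29×10⁻⁵ × sin 51° = 1.13×10⁻⁴ s⁻¹
Height gradient: |∂Z/∂n| = 60 m / 411000 m = 1.46×10⁻⁴
On a pressure surface, geostrophic balance gives V_g = (g/f)|∂Z/∂n|:
V_g = 9.81 × 1.46×10⁻⁴ / 1.13×10⁻⁴ = 12.6 m/s
Converting: 12.6 m/s × 3.6 = 45.5 km/h

45.5 km/h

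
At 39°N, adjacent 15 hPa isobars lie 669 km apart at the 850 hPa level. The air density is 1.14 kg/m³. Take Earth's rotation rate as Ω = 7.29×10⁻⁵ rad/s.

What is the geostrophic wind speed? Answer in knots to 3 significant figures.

Coriolis parameter at 39°N:
f = 2Ω sin φ = 2 × 7.29×10⁻⁵ × sin 39° = 9.18×10⁻⁵ s⁻¹
Pressure gradient: |∂P/∂n| = 1500 Pa / 669000 m = 2.24×10⁻³ Pa/m
Geostrophic balance (pressure-gradient force = Coriolis force):
V_g = (1/(fρ)) |∂P/∂n| = 2.24×10⁻³ / (9.18×10⁻⁵ × 1.14) = 21.4 m/s
Converting: 21.4 m/s × 1.944 = 41.7 knots

41.7 knots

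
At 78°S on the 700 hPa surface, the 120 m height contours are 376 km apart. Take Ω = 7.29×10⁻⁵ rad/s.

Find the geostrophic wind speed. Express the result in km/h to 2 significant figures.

79 km/h

Coriolis parameter at 78°S:
f = 2Ω sin φ = 2 × 7.29×10⁻⁵ × sin 78° = 1.43×10⁻⁴ s⁻¹
Height gradient: |∂Z/∂n| = 120 m / 376000 m = 3.19×10⁻⁴
On a pressure surface, geostrophic balance gives V_g = (g/f)|∂Z/∂n|:
V_g = 9.81 × 3.19×10⁻⁴ / 1.43×10⁻⁴ = 22.0 m/s
Converting: 22.0 m/s × 3.6 = 79 km/h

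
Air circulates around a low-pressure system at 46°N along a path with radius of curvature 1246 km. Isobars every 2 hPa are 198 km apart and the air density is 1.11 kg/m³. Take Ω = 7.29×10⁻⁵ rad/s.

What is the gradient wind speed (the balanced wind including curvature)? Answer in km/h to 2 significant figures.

Coriolis parameter at 46°N:
f = 2Ω sin φ = 2 × 7.29×10⁻⁵ × sin 46° = 1.05×10⁻⁴ s⁻¹
Pressure gradient: |∂P/∂n| = 200 Pa / 198000 m = 1.01×10⁻³ Pa/m
Geostrophic speed: V_g = |∂P/∂n|/(fρ) = 1.01×10⁻³/(1.05×10⁻⁴ × 1.11) = 8.68 m/s
Around a low, centrifugal force acts outward with Coriolis, so pressure-gradient force balances both:
(1/ρ)|∂P/∂n| = fV + V²/R  →  V² + fR·V − fR·V_g = 0
With fR = 1.05×10⁻⁴ × 1246×10³ m = 131 m/s:
V = [−fR + √((fR)² + 4 fR V_g)]/2 = [−131 + √(131² + 4×131×8.68)]/2 = 8.17 m/s
Subgeostrophic (V < V_g = 8.68 m/s), as expected around a low.
Converting: 8.17 m/s × 3.6 = 29 km/h

29 km/h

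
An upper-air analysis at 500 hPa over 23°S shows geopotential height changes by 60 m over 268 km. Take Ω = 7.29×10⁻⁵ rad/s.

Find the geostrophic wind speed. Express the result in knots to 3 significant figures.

Coriolis parameter at 23°S:
f = 2Ω sin φ = 2 × 7.29×10⁻⁵ × sin 23° = 5.70×10⁻⁵ s⁻¹
Height gradient: |∂Z/∂n| = 60 m / 268000 m = 2.24×10⁻⁴
On a pressure surface, geostrophic balance gives V_g = (g/f)|∂Z/∂n|:
V_g = 9.81 × 2.24×10⁻⁴ / 5.70×10⁻⁵ = 38.6 m/s
Converting: 38.6 m/s × 1.944 = 74.9 knots

74.9 knots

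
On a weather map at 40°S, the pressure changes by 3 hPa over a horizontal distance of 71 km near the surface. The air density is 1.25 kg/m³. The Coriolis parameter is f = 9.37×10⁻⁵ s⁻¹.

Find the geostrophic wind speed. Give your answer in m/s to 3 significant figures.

Pressure gradient: |∂P/∂n| = 300 Pa / 71000 m = 4.23×10⁻³ Pa/m
Geostrophic balance (pressure-gradient force = Coriolis force):
V_g = (1/(fρ)) |∂P/∂n| = 4.23×10⁻³ / (9.37×10⁻⁵ × 1.25) = 36.1 m/s

36.1 m/s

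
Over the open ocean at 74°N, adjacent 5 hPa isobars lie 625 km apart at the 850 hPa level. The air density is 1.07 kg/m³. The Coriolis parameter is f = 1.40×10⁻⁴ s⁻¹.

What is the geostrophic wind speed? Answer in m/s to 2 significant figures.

5.3 m/s

Pressure gradient: |∂P/∂n| = 500 Pa / 625000 m = 8.00×10⁻⁴ Pa/m
Geostrophic balance (pressure-gradient force = Coriolis force):
V_g = (1/(fρ)) |∂P/∂n| = 8.00×10⁻⁴ / (1.40×10⁻⁴ × 1.07) = 5.34 m/s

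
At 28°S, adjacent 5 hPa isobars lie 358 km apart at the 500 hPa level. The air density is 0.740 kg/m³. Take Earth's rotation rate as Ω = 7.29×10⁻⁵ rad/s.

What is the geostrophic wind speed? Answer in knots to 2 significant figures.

54 knots

Coriolis parameter at 28°S:
f = 2Ω sin φ = 2 × 7.29×10⁻⁵ × sin 28° = 6.84×10⁻⁵ s⁻¹
Pressure gradient: |∂P/∂n| = 500 Pa / 358000 m = 1.40×10⁻³ Pa/m
Geostrophic balance (pressure-gradient force = Coriolis force):
V_g = (1/(fρ)) |∂P/∂n| = 1.40×10⁻³ / (6.84×10⁻⁵ × 0.740) = 27.6 m/s
Converting: 27.6 m/s × 1.944 = 54 knots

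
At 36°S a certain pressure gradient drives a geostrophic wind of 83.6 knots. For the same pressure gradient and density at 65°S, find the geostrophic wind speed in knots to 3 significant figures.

With the same pressure gradient and density, V_g ∝ 1/f ∝ 1/sin φ.
V₂ = V₁ · sin φ₁ / sin φ₂ = 83.6 × sin 36° / sin 65°
V₂ = 83.6 × 0.5878/0.9063 = 54.2 knots

54.2 knots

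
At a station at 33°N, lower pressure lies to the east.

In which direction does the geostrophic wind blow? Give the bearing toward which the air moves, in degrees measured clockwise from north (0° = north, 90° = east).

180°

The pressure-gradient force points toward the east (bearing 090°).
Geostrophic balance: in the Northern Hemisphere the Coriolis force deflects motion to the right, so the geostrophic wind blows 90° to the right of the pressure-gradient force (low pressure on the left).
Rotating 090° by 90° clockwise gives 180° — the wind blows toward the south.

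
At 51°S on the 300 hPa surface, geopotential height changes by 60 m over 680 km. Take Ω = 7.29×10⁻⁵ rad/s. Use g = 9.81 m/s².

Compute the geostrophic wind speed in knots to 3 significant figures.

14.8 knots

Coriolis parameter at 51°S:
f = 2Ω sin φ = 2 × 7.29×10⁻⁵ × sin 51° = 1.13×10⁻⁴ s⁻¹
Height gradient: |∂Z/∂n| = 60 m / 680000 m = 8.82×10⁻⁵
On a pressure surface, geostrophic balance gives V_g = (g/f)|∂Z/∂n|:
V_g = 9.81 × 8.82×10⁻⁵ / 1.13×10⁻⁴ = 7.64 m/s
Converting: 7.64 m/s × 1.944 = 14.8 knots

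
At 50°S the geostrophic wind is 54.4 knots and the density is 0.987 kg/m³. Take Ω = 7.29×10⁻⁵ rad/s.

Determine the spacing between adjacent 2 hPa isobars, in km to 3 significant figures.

64.8 km

Coriolis parameter at 50°S:
f = 2Ω sin φ = 2 × 7.29×10⁻⁵ × sin 50° = 1.12×10⁻⁴ s⁻¹
Wind speed in SI: 54.4 knots = 28.0 m/s
Geostrophic balance rearranged: |∂P/∂n| = f ρ V_g
|∂P/∂n| = 1.12×10⁻⁴ × 0.987 × 28.0 = 3.09×10⁻³ Pa/m
Isobar spacing: Δn = ΔP/|∂P/∂n| = 200 Pa / 3.09×10⁻³ Pa/m = 64828 m ≈ 64.8 km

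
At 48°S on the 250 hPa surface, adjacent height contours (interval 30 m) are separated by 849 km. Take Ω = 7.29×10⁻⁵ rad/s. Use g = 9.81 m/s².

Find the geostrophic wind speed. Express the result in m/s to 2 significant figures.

Coriolis parameter at 48°S:
f = 2Ω sin φ = 2 × 7.29×10⁻⁵ × sin 48° = 1.08×10⁻⁴ s⁻¹
Height gradient: |∂Z/∂n| = 30 m / 849000 m = 3.53×10⁻⁵
On a pressure surface, geostrophic balance gives V_g = (g/f)|∂Z/∂n|:
V_g = 9.81 × 3.53×10⁻⁵ / 1.08×10⁻⁴ = 3.20 m/s

3.2 m/s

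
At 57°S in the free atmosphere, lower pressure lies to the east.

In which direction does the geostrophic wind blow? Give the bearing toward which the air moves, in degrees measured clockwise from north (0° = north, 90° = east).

The pressure-gradient force points toward the east (bearing 090°).
Geostrophic balance: in the Southern Hemisphere the Coriolis force deflects motion to the left, so the geostrophic wind blows 90° to the left of the pressure-gradient force (low pressure on the right).
Rotating 090° by 90° counterclockwise gives 000° — the wind blows toward the north.

000°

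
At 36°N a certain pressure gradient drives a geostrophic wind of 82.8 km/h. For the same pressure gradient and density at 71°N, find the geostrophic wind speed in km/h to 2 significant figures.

With the same pressure gradient and density, V_g ∝ 1/f ∝ 1/sin φ.
V₂ = V₁ · sin φ₁ / sin φ₂ = 82.8 × sin 36° / sin 71°
V₂ = 82.8 × 0.5878/0.9455 = 51 km/h

51 km/h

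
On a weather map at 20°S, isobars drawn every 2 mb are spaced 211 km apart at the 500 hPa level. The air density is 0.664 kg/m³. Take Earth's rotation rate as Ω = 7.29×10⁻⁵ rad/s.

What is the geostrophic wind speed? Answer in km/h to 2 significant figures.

100 km/h

Coriolis parameter at 20°S:
f = 2Ω sin φ = 2 × 7.29×10⁻⁵ × sin 20° = 4.99×10⁻⁵ s⁻¹
Pressure gradient: |∂P/∂n| = 200 Pa / 211000 m = 9.48×10⁻⁴ Pa/m
Geostrophic balance (pressure-gradient force = Coriolis force):
V_g = (1/(fρ)) |∂P/∂n| = 9.48×10⁻⁴ / (4.99×10⁻⁵ × 0.664) = 28.6 m/s
Converting: 28.6 m/s × 3.6 = 100 km/h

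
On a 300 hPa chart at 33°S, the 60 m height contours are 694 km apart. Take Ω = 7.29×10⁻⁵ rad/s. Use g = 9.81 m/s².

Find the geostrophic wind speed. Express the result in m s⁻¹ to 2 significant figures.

11 m s⁻¹

Coriolis parameter at 33°S:
f = 2Ω sin φ = 2 × 7.29×10⁻⁵ × sin 33° = 7.94×10⁻⁵ s⁻¹
Height gradient: |∂Z/∂n| = 60 m / 694000 m = 8.65×10⁻⁵
On a pressure surface, geostrophic balance gives V_g = (g/f)|∂Z/∂n|:
V_g = 9.81 × 8.65×10⁻⁵ / 7.94×10⁻⁵ = 10.7 m/s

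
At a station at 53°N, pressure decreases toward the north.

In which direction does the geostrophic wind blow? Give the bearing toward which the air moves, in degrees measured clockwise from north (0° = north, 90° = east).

090°

The pressure-gradient force points toward the north (bearing 000°).
Geostrophic balance: in the Northern Hemisphere the Coriolis force deflects motion to the right, so the geostrophic wind blows 90° to the right of the pressure-gradient force (low pressure on the left).
Rotating 000° by 90° clockwise gives 090° — the wind blows toward the east.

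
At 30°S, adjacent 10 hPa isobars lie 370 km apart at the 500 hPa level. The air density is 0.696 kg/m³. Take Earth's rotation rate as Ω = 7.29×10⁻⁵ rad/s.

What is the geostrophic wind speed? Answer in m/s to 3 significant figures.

53.3 m/s

Coriolis parameter at 30°S:
f = 2Ω sin φ = 2 × 7.29×10⁻⁵ × sin 30° = 7.29×10⁻⁵ s⁻¹
Pressure gradient: |∂P/∂n| = 1000 Pa / 370000 m = 2.70×10⁻³ Pa/m
Geostrophic balance (pressure-gradient force = Coriolis force):
V_g = (1/(fρ)) |∂P/∂n| = 2.70×10⁻³ / (7.29×10⁻⁵ × 0.696) = 53.3 m/s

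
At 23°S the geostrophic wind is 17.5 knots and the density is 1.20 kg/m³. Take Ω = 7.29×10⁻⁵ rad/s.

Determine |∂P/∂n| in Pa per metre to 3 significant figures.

6.15×10⁻⁴ Pa/m

Coriolis parameter at 23°S:
f = 2Ω sin φ = 2 × 7.29×10⁻⁵ × sin 23° = 5.70×10⁻⁵ s⁻¹
Wind speed in SI: 17.5 knots = 9.00 m/s
Geostrophic balance rearranged: |∂P/∂n| = f ρ V_g
|∂P/∂n| = 5.70×10⁻⁵ × 1.20 × 9.00 = 6.15×10⁻⁴ Pa/m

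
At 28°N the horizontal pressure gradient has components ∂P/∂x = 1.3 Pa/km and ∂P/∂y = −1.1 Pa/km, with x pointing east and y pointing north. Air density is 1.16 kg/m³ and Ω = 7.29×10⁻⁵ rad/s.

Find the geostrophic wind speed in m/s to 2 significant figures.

Coriolis parameter at 28°N:
f = 2Ω sin φ = 2 × 7.29×10⁻⁵ × sin 28° = 6.84×10⁻⁵ s⁻¹
Component geostrophic relations (x east, y north):
u_g = −(1/(fρ)) ∂P/∂y,  v_g = (1/(fρ)) ∂P/∂x
u_g = −(−1.1×10⁻³)/(6.84×10⁻⁵ × 1.16) = 13.9 m/s;  v_g = (1.3×10⁻³)/(6.84×10⁻⁵ × 1.16) = 16.4 m/s
|V_g| = √(u_g² + v_g²) = 21.4 m/s

21 m/s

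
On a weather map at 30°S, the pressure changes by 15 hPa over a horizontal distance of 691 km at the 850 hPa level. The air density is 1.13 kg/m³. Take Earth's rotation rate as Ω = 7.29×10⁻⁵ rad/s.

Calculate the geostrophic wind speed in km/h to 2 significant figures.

95 km/h

Coriolis parameter at 30°S:
f = 2Ω sin φ = 2 × 7.29×10⁻⁵ × sin 30° = 7.29×10⁻⁵ s⁻¹
Pressure gradient: |∂P/∂n| = 1500 Pa / 691000 m = 2.17×10⁻³ Pa/m
Geostrophic balance (pressure-gradient force = Coriolis force):
V_g = (1/(fρ)) |∂P/∂n| = 2.17×10⁻³ / (7.29×10⁻⁵ × 1.13) = 26.4 m/s
Converting: 26.4 m/s × 3.6 = 95 km/h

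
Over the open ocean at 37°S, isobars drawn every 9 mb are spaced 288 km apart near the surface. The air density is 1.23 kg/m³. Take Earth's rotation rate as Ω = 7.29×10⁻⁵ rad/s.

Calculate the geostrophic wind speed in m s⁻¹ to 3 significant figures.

29.0 m s⁻¹

Coriolis parameter at 37°S:
f = 2Ω sin φ = 2 × 7.29×10⁻⁵ × sin 37° = 8.77×10⁻⁵ s⁻¹
Pressure gradient: |∂P/∂n| = 900 Pa / 288000 m = 3.12×10⁻³ Pa/m
Geostrophic balance (pressure-gradient force = Coriolis force):
V_g = (1/(fρ)) |∂P/∂n| = 3.12×10⁻³ / (8.77×10⁻⁵ × 1.23) = 29.0 m/s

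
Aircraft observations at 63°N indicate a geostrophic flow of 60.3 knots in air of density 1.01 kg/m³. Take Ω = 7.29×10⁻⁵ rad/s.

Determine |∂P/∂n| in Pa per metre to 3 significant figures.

Coriolis parameter at 63°N:
f = 2Ω sin φ = 2 × 7.29×10⁻⁵ × sin 63° = 1.30×10⁻⁴ s⁻¹
Wind speed in SI: 60.3 knots = 31.0 m/s
Geostrophic balance rearranged: |∂P/∂n| = f ρ V_g
|∂P/∂n| = 1.30×10⁻⁴ × 1.01 × 31.0 = 4.07×10⁻³ Pa/m

4.07×10⁻³ Pa/m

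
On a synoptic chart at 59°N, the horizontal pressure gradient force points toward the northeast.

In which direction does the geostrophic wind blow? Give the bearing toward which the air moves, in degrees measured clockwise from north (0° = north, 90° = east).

135°

The pressure-gradient force points toward the northeast (bearing 045°).
Geostrophic balance: in the Northern Hemisphere the Coriolis force deflects motion to the right, so the geostrophic wind blows 90° to the right of the pressure-gradient force (low pressure on the left).
Rotating 045° by 90° clockwise gives 135° — the wind blows toward the southeast.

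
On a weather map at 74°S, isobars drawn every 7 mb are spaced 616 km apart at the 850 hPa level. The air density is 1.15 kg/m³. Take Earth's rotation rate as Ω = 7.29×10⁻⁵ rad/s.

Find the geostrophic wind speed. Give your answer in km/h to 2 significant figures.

Coriolis parameter at 74°S:
f = 2Ω sin φ = 2 × 7.29×10⁻⁵ × sin 74° = 1.40×10⁻⁴ s⁻¹
Pressure gradient: |∂P/∂n| = 700 Pa / 616000 m = 1.14×10⁻³ Pa/m
Geostrophic balance (pressure-gradient force = Coriolis force):
V_g = (1/(fρ)) |∂P/∂n| = 1.14×10⁻³ / (1.40×10⁻⁴ × 1.15) = 7.05 m/s
Converting: 7.05 m/s × 3.6 = 25 km/h

25 km/h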